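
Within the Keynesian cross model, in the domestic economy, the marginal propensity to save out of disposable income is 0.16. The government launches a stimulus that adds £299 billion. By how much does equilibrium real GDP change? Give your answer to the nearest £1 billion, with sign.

MPC = 1 − MPS = 1 − 0.16 = 0.84.
Expenditure multiplier = 1/(1 − MPC) = 1/(1 − 0.84) = 1/0.16 = 6.25.
ΔY = k × ΔG = (+£299 billion) / 0.16 ≈ +£1,869 billion.

+£1,869 billion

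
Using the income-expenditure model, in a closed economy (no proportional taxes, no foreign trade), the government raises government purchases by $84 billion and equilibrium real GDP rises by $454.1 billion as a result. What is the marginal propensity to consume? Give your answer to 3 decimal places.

Implied spending multiplier k = ΔY/ΔG = 454.1/84 ≈ 5.406.
Since k = 1/(1 − MPC), MPC = 1 − 1/k = 1 − ΔG/ΔY = 1 − 84/454.1 ≈ 0.815.

0.815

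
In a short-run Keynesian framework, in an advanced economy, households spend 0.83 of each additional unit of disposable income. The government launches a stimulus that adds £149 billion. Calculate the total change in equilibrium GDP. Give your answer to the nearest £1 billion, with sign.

Expenditure multiplier = 1/(1 − MPC) = 1/(1 − 0.83) = 1/0.17 ≈ 5.882.
ΔY = k × ΔG = (+£149 billion) / 0.17 ≈ +£876 billion.

+£876 billion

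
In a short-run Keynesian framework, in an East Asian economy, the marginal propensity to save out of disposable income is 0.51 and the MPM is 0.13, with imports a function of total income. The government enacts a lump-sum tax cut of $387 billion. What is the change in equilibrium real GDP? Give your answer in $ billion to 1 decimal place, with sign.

+$296.3 billion

MPC = 1 − MPS = 1 − 0.51 = 0.49.
A lump-sum tax change of −$387 billion shifts disposable income by +$387 billion; first-round consumption changes by −c × ΔT = −0.49 × (−$387 billion) = +$189.63 billion.
Expenditure multiplier = 1/(1 − c + m) = 1/(1 − 0.49 + 0.13) = 1/0.64 ≈ 1.563.
The tax multiplier is −c × k ≈ −0.766, so ΔY = k × (−c·ΔT) = (+$189.63 billion) / 0.64 ≈ +$296.3 billion.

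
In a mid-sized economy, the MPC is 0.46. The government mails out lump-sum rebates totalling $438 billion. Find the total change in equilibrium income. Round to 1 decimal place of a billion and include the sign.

+$373.1 billion

A lump-sum tax change of −$438 billion shifts disposable income by +$438 billion; first-round consumption changes by −c × ΔT = −0.46 × (−$438 billion) = +$201.48 billion.
Expenditure multiplier = 1/(1 − MPC) = 1/(1 − 0.46) = 1/0.54 ≈ 1.852.
The tax multiplier is −c × k ≈ −0.852, so ΔY = k × (−c·ΔT) = (+$201.48 billion) / 0.54 ≈ +$373.1 billion.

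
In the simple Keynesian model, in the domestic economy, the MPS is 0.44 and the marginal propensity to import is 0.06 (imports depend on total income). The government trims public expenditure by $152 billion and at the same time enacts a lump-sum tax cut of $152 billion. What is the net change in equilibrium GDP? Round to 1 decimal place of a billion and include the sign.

MPC = 1 − MPS = 1 − 0.44 = 0.56.
Expenditure multiplier = 1/(1 − c + m) = 1/(1 − 0.56 + 0.06) = 1/0.5 = 2.
ΔG contributes k·ΔG = (−$152 billion) / 0.5 = −$304 billion.
ΔT of −$152 billion changes first-round spending by −c·ΔT = +$85.12 billion, contributing k·(−c·ΔT) = (+$85.12 billion) / 0.5 ≈ +$170.2 billion.
Net ΔY = k(ΔG − c·ΔT) = (−$66.88 billion) / 0.5 ≈ −$133.8 billion.

−$133.8 billion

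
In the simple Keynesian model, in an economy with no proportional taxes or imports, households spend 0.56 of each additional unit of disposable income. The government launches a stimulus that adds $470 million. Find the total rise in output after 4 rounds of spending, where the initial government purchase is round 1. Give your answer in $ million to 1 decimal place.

$963.1 million

Round 1 adds ΔG = $470 million; each later round is MPC = 0.56 times the previous.
After 4 rounds: 470 + 263.2 + 147.392 + 82.53952 = ΔG·(1 − c^4)/(1 − c) = 470 × (1 − 0.09834496)/0.44 ≈ $963.1 million.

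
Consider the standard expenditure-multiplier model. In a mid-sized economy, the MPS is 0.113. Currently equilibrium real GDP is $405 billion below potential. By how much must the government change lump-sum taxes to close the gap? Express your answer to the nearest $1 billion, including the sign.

−$52 billion

MPC = 1 − MPS = 1 − 0.113 = 0.887.
Spending multiplier = 1/(1 − MPC) = 1/(1 − 0.887) = 1/0.113 ≈ 8.85.
Tax multiplier = −c·k = −0.887/0.113 ≈ −7.85. Need ΔY = +$405 billion, so ΔT = ΔY/(−c·k) = −(+$405 billion) × 0.113 / 0.887 ≈ −$52 billion.
The government should cut lump-sum taxes by $52 billion.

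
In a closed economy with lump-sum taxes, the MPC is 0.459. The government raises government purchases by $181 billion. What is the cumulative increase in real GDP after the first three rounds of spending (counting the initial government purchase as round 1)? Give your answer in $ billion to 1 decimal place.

Round 1 adds ΔG = $181 billion; each later round is MPC = 0.459 times the previous.
After 3 rounds: 181 + 83.079 + 38.133261 = ΔG·(1 − c^3)/(1 − c) = 181 × (1 − 0.096702579)/0.541 ≈ $302.2 billion.

$302.2 billion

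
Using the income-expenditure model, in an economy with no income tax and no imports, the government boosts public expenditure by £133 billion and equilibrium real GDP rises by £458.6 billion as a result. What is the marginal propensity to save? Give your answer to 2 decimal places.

Implied spending multiplier k = ΔY/ΔG = 458.6/133 ≈ 3.4481.
Since k = 1/(1 − MPC), MPC = 1 − 1/k = 1 − ΔG/ΔY = 1 − 133/458.6 ≈ 0.71.
MPS = 1 − MPC = 0.29.

0.29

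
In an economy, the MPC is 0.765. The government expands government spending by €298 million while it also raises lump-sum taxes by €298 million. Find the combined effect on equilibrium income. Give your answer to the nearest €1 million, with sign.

Expenditure multiplier = 1/(1 − MPC) = 1/(1 − 0.765) = 1/0.235 ≈ 4.255.
ΔG contributes k·ΔG = (+€298 million) / 0.235 ≈ +€1,268.1 million.
ΔT of +€298 million changes first-round spending by −c·ΔT = −€227.97 million, contributing k·(−c·ΔT) = (−€227.97 million) / 0.235 ≈ −€970.1 million.
With ΔG = ΔT and no other leakages, the balanced-budget multiplier is 1, so ΔY = ΔG = +€298 million.

+€298 million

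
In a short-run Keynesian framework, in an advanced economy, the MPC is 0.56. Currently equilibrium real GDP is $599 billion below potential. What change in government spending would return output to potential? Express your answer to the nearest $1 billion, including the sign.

Spending multiplier = 1/(1 − MPC) = 1/(1 − 0.56) = 1/0.44 ≈ 2.273.
Need ΔY = +$599 billion, so ΔG = ΔY/k = (+$599 billion) × 0.44 ≈ +$264 billion.
The government should increase government spending by $264 billion.

+$264 billion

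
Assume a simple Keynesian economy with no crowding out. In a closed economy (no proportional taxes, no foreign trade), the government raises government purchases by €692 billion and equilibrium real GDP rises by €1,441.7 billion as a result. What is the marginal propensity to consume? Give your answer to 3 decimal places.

0.520

Implied spending multiplier k = ΔY/ΔG = 1,441.7/692 ≈ 2.0834.
Since k = 1/(1 − MPC), MPC = 1 − 1/k = 1 − ΔG/ΔY = 1 − 692/1,441.7 ≈ 0.520.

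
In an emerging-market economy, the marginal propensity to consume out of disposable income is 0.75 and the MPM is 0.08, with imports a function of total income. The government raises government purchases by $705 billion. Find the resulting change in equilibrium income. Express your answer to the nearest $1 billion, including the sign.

+$2,136 billion

Government-spending multiplier = 1/(1 − c + m) = 1/(1 − 0.75 + 0.08) = 1/0.33 ≈ 3.03.
ΔY = k × ΔG = (+$705 billion) / 0.33 ≈ +$2,136 billion.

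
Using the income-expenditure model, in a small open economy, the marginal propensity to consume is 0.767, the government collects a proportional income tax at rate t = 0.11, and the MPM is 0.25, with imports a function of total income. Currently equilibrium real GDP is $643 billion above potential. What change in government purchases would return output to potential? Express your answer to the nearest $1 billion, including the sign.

Spending multiplier = 1/(1 − c(1−t) + m) = 1/(1 − 0.767×0.89 + 0.25) = 1/0.56737 ≈ 1.763.
Need ΔY = −$643 billion, so ΔG = ΔY/k = (−$643 billion) × 0.56737 ≈ −$365 billion.
The government should cut government purchases by $365 billion.

−$365 billion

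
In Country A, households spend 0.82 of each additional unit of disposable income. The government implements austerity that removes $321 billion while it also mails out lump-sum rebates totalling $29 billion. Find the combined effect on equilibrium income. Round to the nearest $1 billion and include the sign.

Expenditure multiplier = 1/(1 − MPC) = 1/(1 − 0.82) = 1/0.18 ≈ 5.556.
ΔG contributes k·ΔG = (−$321 billion) / 0.18 ≈ −$1,783.3 billion.
ΔT of −$29 billion changes first-round spending by −c·ΔT = +$23.78 billion, contributing k·(−c·ΔT) = (+$23.78 billion) / 0.18 ≈ +$132.1 billion.
Net ΔY = k(ΔG − c·ΔT) = (−$297.22 billion) / 0.18 ≈ −$1,651 billion.

−$1,651 billion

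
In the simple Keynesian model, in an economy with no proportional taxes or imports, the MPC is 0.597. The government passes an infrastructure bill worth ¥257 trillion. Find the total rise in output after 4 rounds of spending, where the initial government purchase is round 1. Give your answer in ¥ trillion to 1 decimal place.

¥556.7 trillion

Round 1 adds ΔG = ¥257 trillion; each later round is MPC = 0.597 times the previous.
After 4 rounds: 257 + 153.429 + 91.597113 + 54.683476461 = ΔG·(1 − c^4)/(1 − c) = 257 × (1 − 0.127027375281)/0.403 ≈ ¥556.7 trillion.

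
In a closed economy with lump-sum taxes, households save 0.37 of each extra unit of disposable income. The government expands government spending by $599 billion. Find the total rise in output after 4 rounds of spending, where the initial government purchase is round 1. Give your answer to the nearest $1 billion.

$1,364 billion

MPC = 1 − MPS = 1 − 0.37 = 0.63.
Round 1 adds ΔG = $599 billion; each later round is MPC = 0.63 times the previous.
After 4 rounds: 599 + 377.37 + 237.7431 + 149.778153 = ΔG·(1 − c^4)/(1 − c) = 599 × (1 − 0.15752961)/0.37 ≈ $1,364 billion.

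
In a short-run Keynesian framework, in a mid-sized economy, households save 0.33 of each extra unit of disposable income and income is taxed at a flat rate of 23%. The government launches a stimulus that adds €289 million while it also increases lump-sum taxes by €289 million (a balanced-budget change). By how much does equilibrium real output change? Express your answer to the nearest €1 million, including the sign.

MPC = 1 − MPS = 1 − 0.33 = 0.67.
Expenditure multiplier = 1/(1 − c(1−t)) = 1/(1 − 0.67×0.77) = 1/0.4841 ≈ 2.066.
ΔG contributes k·ΔG = (+€289 million) / 0.4841 ≈ +€597 million.
ΔT of +€289 million changes first-round spending by −c·ΔT = −€193.63 million, contributing k·(−c·ΔT) = (−€193.63 million) / 0.4841 ≈ −€400 million.
Net ΔY = k(ΔG − c·ΔT) = (+€95.37 million) / 0.4841 ≈ +€197 million.

+€197 million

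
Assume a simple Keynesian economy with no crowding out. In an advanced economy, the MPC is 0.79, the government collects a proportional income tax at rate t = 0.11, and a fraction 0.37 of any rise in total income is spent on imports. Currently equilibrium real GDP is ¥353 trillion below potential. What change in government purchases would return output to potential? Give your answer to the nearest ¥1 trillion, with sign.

+¥235 trillion

Spending multiplier = 1/(1 − c(1−t) + m) = 1/(1 − 0.79×0.89 + 0.37) = 1/0.6669 ≈ 1.499.
Need ΔY = +¥353 trillion, so ΔG = ΔY/k = (+¥353 trillion) × 0.6669 ≈ +¥235 trillion.
The government should increase government purchases by ¥235 trillion.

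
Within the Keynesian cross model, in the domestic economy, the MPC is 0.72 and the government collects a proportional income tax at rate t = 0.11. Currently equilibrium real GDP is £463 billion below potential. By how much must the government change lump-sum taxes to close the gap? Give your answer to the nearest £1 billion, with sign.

Spending multiplier = 1/(1 − c(1−t)) = 1/(1 − 0.72×0.89) = 1/0.3592 ≈ 2.784.
Tax multiplier = −c·k = −0.72/0.3592 ≈ −2.004. Need ΔY = +£463 billion, so ΔT = ΔY/(−c·k) = −(+£463 billion) × 0.3592 / 0.72 ≈ −£231 billion.
The government should cut lump-sum taxes by £231 billion.

−£231 billion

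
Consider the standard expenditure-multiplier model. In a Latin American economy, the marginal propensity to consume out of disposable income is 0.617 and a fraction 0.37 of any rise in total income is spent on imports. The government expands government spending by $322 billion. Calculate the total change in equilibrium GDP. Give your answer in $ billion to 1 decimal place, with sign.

Spending multiplier = 1/(1 − c + m) = 1/(1 − 0.617 + 0.37) = 1/0.753 ≈ 1.328.
ΔY = k × ΔG = (+$322 billion) / 0.753 ≈ +$427.6 billion.

+$427.6 billion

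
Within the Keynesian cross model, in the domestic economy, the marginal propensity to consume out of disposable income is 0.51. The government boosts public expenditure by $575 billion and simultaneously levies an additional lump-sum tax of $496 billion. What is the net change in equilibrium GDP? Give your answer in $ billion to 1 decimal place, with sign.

Expenditure multiplier = 1/(1 − MPC) = 1/(1 − 0.51) = 1/0.49 ≈ 2.041.
ΔG contributes k·ΔG = (+$575 billion) / 0.49 ≈ +$1,173.5 billion.
ΔT of +$496 billion changes first-round spending by −c·ΔT = −$252.96 billion, contributing k·(−c·ΔT) = (−$252.96 billion) / 0.49 ≈ −$516.2 billion.
Net ΔY = k(ΔG − c·ΔT) = (+$322.04 billion) / 0.49 ≈ +$657.2 billion.

+$657.2 billion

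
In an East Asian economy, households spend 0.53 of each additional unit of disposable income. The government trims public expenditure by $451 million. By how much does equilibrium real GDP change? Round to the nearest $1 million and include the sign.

Expenditure multiplier = 1/(1 − MPC) = 1/(1 − 0.53) = 1/0.47 ≈ 2.128.
ΔY = k × ΔG = (−$451 million) / 0.47 ≈ −$960 million.

−$960 million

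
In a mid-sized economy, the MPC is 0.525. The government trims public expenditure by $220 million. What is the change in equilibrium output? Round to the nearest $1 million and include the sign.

Spending multiplier = 1/(1 − MPC) = 1/(1 − 0.525) = 1/0.475 ≈ 2.105.
ΔY = k × ΔG = (−$220 million) / 0.475 ≈ −$463 million.

−$463 million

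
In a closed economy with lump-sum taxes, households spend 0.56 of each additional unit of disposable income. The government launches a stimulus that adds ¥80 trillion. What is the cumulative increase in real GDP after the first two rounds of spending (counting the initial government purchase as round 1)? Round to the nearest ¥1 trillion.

Round 1 adds ΔG = ¥80 trillion; each later round is MPC = 0.56 times the previous.
After 2 rounds: 80 + 44.8 = ΔG·(1 − c^2)/(1 − c) = 80 × (1 − 0.3136)/0.44 ≈ ¥125 trillion.

¥125 trillion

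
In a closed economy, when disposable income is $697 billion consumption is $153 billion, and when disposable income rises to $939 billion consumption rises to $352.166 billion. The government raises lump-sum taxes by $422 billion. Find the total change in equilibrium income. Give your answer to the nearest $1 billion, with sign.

MPC = ΔC/ΔYd = (352.166 − 153)/(939 − 697) = 199.166/242 = 0.823.
A lump-sum tax change of +$422 billion shifts disposable income by −$422 billion; first-round consumption changes by −c × ΔT = −0.823 × (+$422 billion) = −$347.306 billion.
Expenditure multiplier = 1/(1 − MPC) = 1/(1 − 0.823) = 1/0.177 ≈ 5.65.
The tax multiplier is −c × k ≈ −4.65, so ΔY = k × (−c·ΔT) = (−$347.306 billion) / 0.177 ≈ −$1,962 billion.

−$1,962 billion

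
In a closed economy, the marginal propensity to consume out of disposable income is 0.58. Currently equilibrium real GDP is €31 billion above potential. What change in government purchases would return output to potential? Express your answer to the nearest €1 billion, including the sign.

−€13 billion

Spending multiplier = 1/(1 − MPC) = 1/(1 − 0.58) = 1/0.42 ≈ 2.381.
Need ΔY = −€31 billion, so ΔG = ΔY/k = (−€31 billion) × 0.42 ≈ −€13 billion.
The government should cut government purchases by €13 billion.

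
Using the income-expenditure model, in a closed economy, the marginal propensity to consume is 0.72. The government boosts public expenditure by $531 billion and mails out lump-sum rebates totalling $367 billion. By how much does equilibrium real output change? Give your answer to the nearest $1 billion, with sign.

+$2,840 billion

Expenditure multiplier = 1/(1 − MPC) = 1/(1 − 0.72) = 1/0.28 ≈ 3.571.
ΔG contributes k·ΔG = (+$531 billion) / 0.28 ≈ +$1,896.4 billion.
ΔT of −$367 billion changes first-round spending by −c·ΔT = +$264.24 billion, contributing k·(−c·ΔT) = (+$264.24 billion) / 0.28 ≈ +$943.7 billion.
Net ΔY = k(ΔG − c·ΔT) = (+$795.24 billion) / 0.28 ≈ +$2,840 billion.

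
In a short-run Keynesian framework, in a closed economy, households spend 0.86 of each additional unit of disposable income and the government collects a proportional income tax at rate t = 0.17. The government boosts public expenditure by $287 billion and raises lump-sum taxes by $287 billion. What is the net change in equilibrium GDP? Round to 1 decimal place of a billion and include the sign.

+$140.4 billion

Expenditure multiplier = 1/(1 − c(1−t)) = 1/(1 − 0.86×0.83) = 1/0.2862 ≈ 3.494.
ΔG contributes k·ΔG = (+$287 billion) / 0.2862 ≈ +$1,002.8 billion.
ΔT of +$287 billion changes first-round spending by −c·ΔT = −$246.82 billion, contributing k·(−c·ΔT) = (−$246.82 billion) / 0.2862 ≈ −$862.4 billion.
Net ΔY = k(ΔG − c·ΔT) = (+$40.18 billion) / 0.2862 ≈ +$140.4 billion.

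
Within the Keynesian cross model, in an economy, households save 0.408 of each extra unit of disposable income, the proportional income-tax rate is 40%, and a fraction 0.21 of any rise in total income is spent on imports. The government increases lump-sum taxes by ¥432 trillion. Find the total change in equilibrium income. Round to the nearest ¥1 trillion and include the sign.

−¥299 trillion

MPC = 1 − MPS = 1 − 0.408 = 0.592.
A lump-sum tax change of +¥432 trillion shifts disposable income by −¥432 trillion; first-round consumption changes by −c × ΔT = −0.592 × (+¥432 trillion) = −¥255.744 trillion.
Expenditure multiplier = 1/(1 − c(1−t) + m) = 1/(1 − 0.592×0.6 + 0.21) = 1/0.8548 ≈ 1.17.
The tax multiplier is −c × k ≈ −0.693, so ΔY = k × (−c·ΔT) = (−¥255.744 trillion) / 0.8548 ≈ −¥299 trillion.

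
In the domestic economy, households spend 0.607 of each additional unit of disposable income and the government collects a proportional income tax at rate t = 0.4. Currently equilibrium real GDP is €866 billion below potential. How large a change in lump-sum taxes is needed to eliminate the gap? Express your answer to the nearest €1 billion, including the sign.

−€907 billion

Spending multiplier = 1/(1 − c(1−t)) = 1/(1 − 0.607×0.6) = 1/0.6358 ≈ 1.573.
Tax multiplier = −c·k = −0.607/0.6358 ≈ −0.955. Need ΔY = +€866 billion, so ΔT = ΔY/(−c·k) = −(+€866 billion) × 0.6358 / 0.607 ≈ −€907 billion.
The government should cut lump-sum taxes by €907 billion.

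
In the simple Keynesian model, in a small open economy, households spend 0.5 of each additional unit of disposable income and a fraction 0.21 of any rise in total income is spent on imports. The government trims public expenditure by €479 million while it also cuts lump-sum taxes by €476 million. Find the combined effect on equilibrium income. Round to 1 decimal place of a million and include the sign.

−€339.4 million

Expenditure multiplier = 1/(1 − c + m) = 1/(1 − 0.5 + 0.21) = 1/0.71 ≈ 1.408.
ΔG contributes k·ΔG = (−€479 million) / 0.71 ≈ −€674.6 million.
ΔT of −€476 million changes first-round spending by −c·ΔT = +€238 million, contributing k·(−c·ΔT) = (+€238 million) / 0.71 ≈ +€335.2 million.
Net ΔY = k(ΔG − c·ΔT) = (−€241 million) / 0.71 ≈ −€339.4 million.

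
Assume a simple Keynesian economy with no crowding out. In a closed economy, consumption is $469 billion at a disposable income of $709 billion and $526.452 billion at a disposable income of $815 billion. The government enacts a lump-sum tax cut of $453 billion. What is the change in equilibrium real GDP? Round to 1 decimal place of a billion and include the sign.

+$536.1 billion

MPC = ΔC/ΔYd = (526.452 − 469)/(815 − 709) = 57.452/106 = 0.542.
A lump-sum tax change of −$453 billion shifts disposable income by +$453 billion; first-round consumption changes by −c × ΔT = −0.542 × (−$453 billion) = +$245.526 billion.
Expenditure multiplier = 1/(1 − MPC) = 1/(1 − 0.542) = 1/0.458 ≈ 2.183.
The tax multiplier is −c × k ≈ −1.183, so ΔY = k × (−c·ΔT) = (+$245.526 billion) / 0.458 ≈ +$536.1 billion.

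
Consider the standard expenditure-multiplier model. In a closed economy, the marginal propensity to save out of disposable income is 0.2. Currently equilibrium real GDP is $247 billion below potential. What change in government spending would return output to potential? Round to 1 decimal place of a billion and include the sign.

MPC = 1 − MPS = 1 − 0.2 = 0.8.
Spending multiplier = 1/(1 − MPC) = 1/(1 − 0.8) = 1/0.2 = 5.
Need ΔY = +$247 billion, so ΔG = ΔY/k = (+$247 billion) × 0.2 = +$49.4 billion.
The government should increase government spending by $49.4 billion.

+$49.4 billion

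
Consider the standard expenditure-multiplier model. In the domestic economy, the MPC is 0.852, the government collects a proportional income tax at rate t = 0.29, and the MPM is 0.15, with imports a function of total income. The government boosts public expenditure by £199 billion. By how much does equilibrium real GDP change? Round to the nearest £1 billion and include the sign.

+£365 billion

Spending multiplier = 1/(1 − c(1−t) + m) = 1/(1 − 0.852×0.71 + 0.15) = 1/0.54508 ≈ 1.835.
ΔY = k × ΔG = (+£199 billion) / 0.54508 ≈ +£365 billion.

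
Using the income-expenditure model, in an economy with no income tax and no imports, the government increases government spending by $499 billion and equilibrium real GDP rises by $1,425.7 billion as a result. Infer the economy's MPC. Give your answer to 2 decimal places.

0.65

Implied spending multiplier k = ΔY/ΔG = 1,425.7/499 ≈ 2.8571.
Since k = 1/(1 − MPC), MPC = 1 − 1/k = 1 − ΔG/ΔY = 1 − 499/1,425.7 ≈ 0.65.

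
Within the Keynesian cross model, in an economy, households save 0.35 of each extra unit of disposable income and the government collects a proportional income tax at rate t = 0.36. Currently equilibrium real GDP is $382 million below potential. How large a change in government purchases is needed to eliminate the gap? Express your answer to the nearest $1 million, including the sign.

+$223 million

MPC = 1 − MPS = 1 − 0.35 = 0.65.
Spending multiplier = 1/(1 − c(1−t)) = 1/(1 − 0.65×0.64) = 1/0.584 ≈ 1.712.
Need ΔY = +$382 million, so ΔG = ΔY/k = (+$382 million) × 0.584 ≈ +$223 million.
The government should increase government purchases by $223 million.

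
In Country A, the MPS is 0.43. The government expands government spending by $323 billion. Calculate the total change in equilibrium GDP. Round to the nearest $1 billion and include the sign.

+$751 billion

MPC = 1 − MPS = 1 − 0.43 = 0.57.
Spending multiplier = 1/(1 − MPC) = 1/(1 − 0.57) = 1/0.43 ≈ 2.326.
ΔY = k × ΔG = (+$323 billion) / 0.43 ≈ +$751 billion.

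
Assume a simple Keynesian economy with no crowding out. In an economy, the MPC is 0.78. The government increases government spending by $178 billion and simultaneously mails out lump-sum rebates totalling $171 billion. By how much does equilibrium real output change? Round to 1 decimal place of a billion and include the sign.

Expenditure multiplier = 1/(1 − MPC) = 1/(1 − 0.78) = 1/0.22 ≈ 4.545.
ΔG contributes k·ΔG = (+$178 billion) / 0.22 ≈ +$809.1 billion.
ΔT of −$171 billion changes first-round spending by −c·ΔT = +$133.38 billion, contributing k·(−c·ΔT) = (+$133.38 billion) / 0.22 ≈ +$606.3 billion.
Net ΔY = k(ΔG − c·ΔT) = (+$311.38 billion) / 0.22 ≈ +$1,415.4 billion.

+$1,415.4 billion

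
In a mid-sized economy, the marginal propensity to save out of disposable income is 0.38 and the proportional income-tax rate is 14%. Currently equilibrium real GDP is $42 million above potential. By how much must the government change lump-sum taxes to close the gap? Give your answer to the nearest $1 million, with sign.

MPC = 1 − MPS = 1 − 0.38 = 0.62.
Spending multiplier = 1/(1 − c(1−t)) = 1/(1 − 0.62×0.86) = 1/0.4668 ≈ 2.142.
Tax multiplier = −c·k = −0.62/0.4668 ≈ −1.328. Need ΔY = −$42 million, so ΔT = ΔY/(−c·k) = −(−$42 million) × 0.4668 / 0.62 ≈ +$32 million.
The government should raise lump-sum taxes by $32 million.

+$32 million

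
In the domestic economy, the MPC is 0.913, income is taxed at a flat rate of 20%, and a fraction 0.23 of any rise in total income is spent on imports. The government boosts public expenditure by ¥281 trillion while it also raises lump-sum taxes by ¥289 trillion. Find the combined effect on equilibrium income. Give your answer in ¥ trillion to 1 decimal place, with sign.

+¥34.3 trillion

Expenditure multiplier = 1/(1 − c(1−t) + m) = 1/(1 − 0.913×0.8 + 0.23) = 1/0.4996 ≈ 2.002.
ΔG contributes k·ΔG = (+¥281 trillion) / 0.4996 ≈ +¥562.4 trillion.
ΔT of +¥289 trillion changes first-round spending by −c·ΔT = −¥263.857 trillion, contributing k·(−c·ΔT) = (−¥263.857 trillion) / 0.4996 ≈ −¥528.1 trillion.
Net ΔY = k(ΔG − c·ΔT) = (+¥17.143 trillion) / 0.4996 ≈ +¥34.3 trillion.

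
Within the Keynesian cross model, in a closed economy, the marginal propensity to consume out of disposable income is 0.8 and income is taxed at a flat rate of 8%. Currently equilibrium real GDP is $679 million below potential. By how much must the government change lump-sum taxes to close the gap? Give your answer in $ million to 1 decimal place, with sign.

Spending multiplier = 1/(1 − c(1−t)) = 1/(1 − 0.8×0.92) = 1/0.264 ≈ 3.788.
Tax multiplier = −c·k = −0.8/0.264 ≈ −3.03. Need ΔY = +$679 million, so ΔT = ΔY/(−c·k) = −(+$679 million) × 0.264 / 0.8 ≈ −$224.1 million.
The government should cut lump-sum taxes by $224.1 million.

−$224.1 million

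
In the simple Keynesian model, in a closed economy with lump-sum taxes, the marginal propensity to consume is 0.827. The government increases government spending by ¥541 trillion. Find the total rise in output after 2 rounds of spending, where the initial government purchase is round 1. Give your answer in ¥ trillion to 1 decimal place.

Round 1 adds ΔG = ¥541 trillion; each later round is MPC = 0.827 times the previous.
After 2 rounds: 541 + 447.407 = ΔG·(1 − c^2)/(1 − c) = 541 × (1 − 0.683929)/0.173 ≈ ¥988.4 trillion.

¥988.4 trillion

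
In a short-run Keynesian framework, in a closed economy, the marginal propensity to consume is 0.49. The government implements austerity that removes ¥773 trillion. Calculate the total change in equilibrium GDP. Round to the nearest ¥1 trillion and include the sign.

Government-spending multiplier = 1/(1 − MPC) = 1/(1 − 0.49) = 1/0.51 ≈ 1.961.
ΔY = k × ΔG = (−¥773 trillion) / 0.51 ≈ −¥1,516 trillion.

−¥1,516 trillion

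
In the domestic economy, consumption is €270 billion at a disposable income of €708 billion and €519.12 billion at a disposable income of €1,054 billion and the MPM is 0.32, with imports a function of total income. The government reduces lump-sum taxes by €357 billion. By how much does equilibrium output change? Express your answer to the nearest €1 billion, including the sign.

+€428 billion

MPC = ΔC/ΔYd = (519.12 − 270)/(1,054 − 708) = 249.12/346 = 0.72.
A lump-sum tax change of −€357 billion shifts disposable income by +€357 billion; first-round consumption changes by −c × ΔT = −0.72 × (−€357 billion) = +€257.04 billion.
Expenditure multiplier = 1/(1 − c + m) = 1/(1 − 0.72 + 0.32) = 1/0.6 ≈ 1.667.
The tax multiplier is −c × k = −1.2, so ΔY = k × (−c·ΔT) = (+€257.04 billion) / 0.6 ≈ +€428 billion.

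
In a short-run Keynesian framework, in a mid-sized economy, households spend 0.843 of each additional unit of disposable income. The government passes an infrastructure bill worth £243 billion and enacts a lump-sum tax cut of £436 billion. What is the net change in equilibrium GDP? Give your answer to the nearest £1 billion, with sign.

Expenditure multiplier = 1/(1 − MPC) = 1/(1 − 0.843) = 1/0.157 ≈ 6.369.
ΔG contributes k·ΔG = (+£243 billion) / 0.157 ≈ +£1,547.8 billion.
ΔT of −£436 billion changes first-round spending by −c·ΔT = +£367.548 billion, contributing k·(−c·ΔT) = (+£367.548 billion) / 0.157 ≈ +£2,341.1 billion.
Net ΔY = k(ΔG − c·ΔT) = (+£610.548 billion) / 0.157 ≈ +£3,889 billion.

+£3,889 billion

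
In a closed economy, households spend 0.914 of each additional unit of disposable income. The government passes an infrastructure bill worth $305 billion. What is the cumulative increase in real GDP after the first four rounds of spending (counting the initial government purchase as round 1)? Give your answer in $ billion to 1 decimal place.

Round 1 adds ΔG = $305 billion; each later round is MPC = 0.914 times the previous.
After 4 rounds: 305 + 278.77 + 254.79578 + 232.88334292 = ΔG·(1 − c^4)/(1 − c) = 305 × (1 − 0.697886476816)/0.086 ≈ $1,071.4 billion.

$1,071.4 billion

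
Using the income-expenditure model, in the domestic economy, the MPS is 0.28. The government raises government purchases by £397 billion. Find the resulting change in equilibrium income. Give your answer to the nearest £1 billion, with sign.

MPC = 1 − MPS = 1 − 0.28 = 0.72.
Spending multiplier = 1/(1 − MPC) = 1/(1 − 0.72) = 1/0.28 ≈ 3.571.
ΔY = k × ΔG = (+£397 billion) / 0.28 ≈ +£1,418 billion.

+£1,418 billion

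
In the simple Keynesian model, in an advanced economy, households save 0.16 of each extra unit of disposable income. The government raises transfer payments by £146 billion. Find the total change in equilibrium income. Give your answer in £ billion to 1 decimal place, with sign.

+£766.5 billion

MPC = 1 − MPS = 1 − 0.16 = 0.84.
The transfer change shifts disposable income by +£146 billion, so first-round consumption changes by c·ΔTR = 0.84 × (+£146 billion) = +£122.64 billion.
Expenditure multiplier = 1/(1 − MPC) = 1/(1 − 0.84) = 1/0.16 = 6.25.
The transfer multiplier is c × k = 5.25, so ΔY = k × (c·ΔTR) = (+£122.64 billion) / 0.16 = +£766.5 billion.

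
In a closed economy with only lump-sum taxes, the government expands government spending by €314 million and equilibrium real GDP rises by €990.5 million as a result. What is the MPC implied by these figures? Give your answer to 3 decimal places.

Implied spending multiplier k = ΔY/ΔG = 990.5/314 ≈ 3.1545.
Since k = 1/(1 − MPC), MPC = 1 − 1/k = 1 − ΔG/ΔY = 1 − 314/990.5 ≈ 0.683.

0.683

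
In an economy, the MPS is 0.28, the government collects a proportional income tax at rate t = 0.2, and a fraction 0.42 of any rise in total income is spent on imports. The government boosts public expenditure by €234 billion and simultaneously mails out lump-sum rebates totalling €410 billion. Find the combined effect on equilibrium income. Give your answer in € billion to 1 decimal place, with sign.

+€627.0 billion

MPC = 1 − MPS = 1 − 0.28 = 0.72.
Expenditure multiplier = 1/(1 − c(1−t) + m) = 1/(1 − 0.72×0.8 + 0.42) = 1/0.844 ≈ 1.185.
ΔG contributes k·ΔG = (+€234 billion) / 0.844 ≈ +€277.3 billion.
ΔT of −€410 billion changes first-round spending by −c·ΔT = +€295.2 billion, contributing k·(−c·ΔT) = (+€295.2 billion) / 0.844 ≈ +€349.8 billion.
Net ΔY = k(ΔG − c·ΔT) = (+€529.2 billion) / 0.844 ≈ +€627 billion.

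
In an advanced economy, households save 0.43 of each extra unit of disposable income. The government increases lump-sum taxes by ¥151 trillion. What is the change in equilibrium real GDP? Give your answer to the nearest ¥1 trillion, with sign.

−¥200 trillion

MPC = 1 − MPS = 1 − 0.43 = 0.57.
A lump-sum tax change of +¥151 trillion shifts disposable income by −¥151 trillion; first-round consumption changes by −c × ΔT = −0.57 × (+¥151 trillion) = −¥86.07 trillion.
Expenditure multiplier = 1/(1 − MPC) = 1/(1 − 0.57) = 1/0.43 ≈ 2.326.
The tax multiplier is −c × k ≈ −1.326, so ΔY = k × (−c·ΔT) = (−¥86.07 trillion) / 0.43 ≈ −¥200 trillion.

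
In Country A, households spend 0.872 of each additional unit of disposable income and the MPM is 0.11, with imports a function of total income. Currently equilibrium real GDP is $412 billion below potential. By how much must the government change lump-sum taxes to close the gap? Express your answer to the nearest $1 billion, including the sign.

−$112 billion

Spending multiplier = 1/(1 − c + m) = 1/(1 − 0.872 + 0.11) = 1/0.238 ≈ 4.202.
Tax multiplier = −c·k = −0.872/0.238 ≈ −3.664. Need ΔY = +$412 billion, so ΔT = ΔY/(−c·k) = −(+$412 billion) × 0.238 / 0.872 ≈ −$112 billion.
The government should cut lump-sum taxes by $112 billion.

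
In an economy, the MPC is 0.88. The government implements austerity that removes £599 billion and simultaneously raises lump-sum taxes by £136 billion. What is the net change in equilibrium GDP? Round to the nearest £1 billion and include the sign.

Expenditure multiplier = 1/(1 − MPC) = 1/(1 − 0.88) = 1/0.12 ≈ 8.333.
ΔG contributes k·ΔG = (−£599 billion) / 0.12 ≈ −£4,991.7 billion.
ΔT of +£136 billion changes first-round spending by −c·ΔT = −£119.68 billion, contributing k·(−c·ΔT) = (−£119.68 billion) / 0.12 ≈ −£997.3 billion.
Net ΔY = k(ΔG − c·ΔT) = (−£718.68 billion) / 0.12 = −£5,989 billion.

−£5,989 billion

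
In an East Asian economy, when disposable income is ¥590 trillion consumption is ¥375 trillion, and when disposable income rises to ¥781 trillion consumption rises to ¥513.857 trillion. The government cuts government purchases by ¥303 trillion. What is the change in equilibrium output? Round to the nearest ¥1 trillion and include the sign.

MPC = ΔC/ΔYd = (513.857 − 375)/(781 − 590) = 138.857/191 = 0.727.
Spending multiplier = 1/(1 − MPC) = 1/(1 − 0.727) = 1/0.273 ≈ 3.663.
ΔY = k × ΔG = (−¥303 trillion) / 0.273 ≈ −¥1,110 trillion.

−¥1,110 trillion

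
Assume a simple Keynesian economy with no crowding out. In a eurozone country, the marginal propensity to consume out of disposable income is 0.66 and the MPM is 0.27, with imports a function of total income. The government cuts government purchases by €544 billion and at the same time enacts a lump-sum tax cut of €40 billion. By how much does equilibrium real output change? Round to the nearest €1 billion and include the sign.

Expenditure multiplier = 1/(1 − c + m) = 1/(1 − 0.66 + 0.27) = 1/0.61 ≈ 1.639.
ΔG contributes k·ΔG = (−€544 billion) / 0.61 ≈ −€891.8 billion.
ΔT of −€40 billion changes first-round spending by −c·ΔT = +€26.4 billion, contributing k·(−c·ΔT) = (+€26.4 billion) / 0.61 ≈ +€43.3 billion.
Net ΔY = k(ΔG − c·ΔT) = (−€517.6 billion) / 0.61 ≈ −€849 billion.

−€849 billion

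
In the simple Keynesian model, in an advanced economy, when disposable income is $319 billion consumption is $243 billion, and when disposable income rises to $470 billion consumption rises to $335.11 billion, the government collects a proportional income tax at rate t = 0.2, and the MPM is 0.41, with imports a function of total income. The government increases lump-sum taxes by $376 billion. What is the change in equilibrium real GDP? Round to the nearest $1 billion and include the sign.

−$249 billion

MPC = ΔC/ΔYd = (335.11 − 243)/(470 − 319) = 92.11/151 = 0.61.
A lump-sum tax change of +$376 billion shifts disposable income by −$376 billion; first-round consumption changes by −c × ΔT = −0.61 × (+$376 billion) = −$229.36 billion.
Expenditure multiplier = 1/(1 − c(1−t) + m) = 1/(1 − 0.61×0.8 + 0.41) = 1/0.922 ≈ 1.085.
The tax multiplier is −c × k ≈ −0.662, so ΔY = k × (−c·ΔT) = (−$229.36 billion) / 0.922 ≈ −$249 billion.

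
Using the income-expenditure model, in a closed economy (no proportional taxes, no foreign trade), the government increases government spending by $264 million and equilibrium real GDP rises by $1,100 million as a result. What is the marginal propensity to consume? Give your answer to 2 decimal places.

0.76

Implied spending multiplier k = ΔY/ΔG = 1,100/264 ≈ 4.1667.
Since k = 1/(1 − MPC), MPC = 1 − 1/k = 1 − ΔG/ΔY = 1 − 264/1,100 = 0.76.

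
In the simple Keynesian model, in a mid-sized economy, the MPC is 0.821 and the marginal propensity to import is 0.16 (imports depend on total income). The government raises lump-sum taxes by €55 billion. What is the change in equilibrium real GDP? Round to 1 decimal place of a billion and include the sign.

−€133.2 billion

A lump-sum tax change of +€55 billion shifts disposable income by −€55 billion; first-round consumption changes by −c × ΔT = −0.821 × (+€55 billion) = −€45.155 billion.
Expenditure multiplier = 1/(1 − c + m) = 1/(1 − 0.821 + 0.16) = 1/0.339 ≈ 2.95.
The tax multiplier is −c × k ≈ −2.422, so ΔY = k × (−c·ΔT) = (−€45.155 billion) / 0.339 ≈ −€133.2 billion.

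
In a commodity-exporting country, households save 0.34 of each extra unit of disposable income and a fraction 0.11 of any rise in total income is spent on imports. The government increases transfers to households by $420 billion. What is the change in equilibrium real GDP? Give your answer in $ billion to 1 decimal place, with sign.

MPC = 1 − MPS = 1 − 0.34 = 0.66.
The transfer change shifts disposable income by +$420 billion, so first-round consumption changes by c·ΔTR = 0.66 × (+$420 billion) = +$277.2 billion.
Expenditure multiplier = 1/(1 − c + m) = 1/(1 − 0.66 + 0.11) = 1/0.45 ≈ 2.222.
The transfer multiplier is c × k ≈ 1.467, so ΔY = k × (c·ΔTR) = (+$277.2 billion) / 0.45 = +$616 billion.

+$616.0 billion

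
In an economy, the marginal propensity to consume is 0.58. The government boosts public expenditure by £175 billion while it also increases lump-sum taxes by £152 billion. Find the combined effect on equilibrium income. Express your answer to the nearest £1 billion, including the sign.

Expenditure multiplier = 1/(1 − MPC) = 1/(1 − 0.58) = 1/0.42 ≈ 2.381.
ΔG contributes k·ΔG = (+£175 billion) / 0.42 ≈ +£416.7 billion.
ΔT of +£152 billion changes first-round spending by −c·ΔT = −£88.16 billion, contributing k·(−c·ΔT) = (−£88.16 billion) / 0.42 ≈ −£209.9 billion.
Net ΔY = k(ΔG − c·ΔT) = (+£86.84 billion) / 0.42 ≈ +£207 billion.

+£207 billion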